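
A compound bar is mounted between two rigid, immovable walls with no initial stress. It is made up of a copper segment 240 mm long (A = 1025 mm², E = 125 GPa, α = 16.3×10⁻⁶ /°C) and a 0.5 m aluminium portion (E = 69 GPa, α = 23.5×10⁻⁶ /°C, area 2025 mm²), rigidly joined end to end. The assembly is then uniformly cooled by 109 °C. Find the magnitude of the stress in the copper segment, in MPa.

σ ≈ 306 MPa (tensile)

If the supports were absent, the total length change would be Σ αᵢΔT Lᵢ = 16.3×10⁻⁶×109×240 + 23.5×10⁻⁶×109×500 = 1.707 mm.
The walls prevent any net length change, so an axial force P (same in every segment) develops. Compatibility: P · Σ Lᵢ/(AᵢEᵢ) = δ_free.
Σ Lᵢ/(AᵢEᵢ) = 240/(1025×125×10³) + 500/(2025×69×10³) = 5.452×10⁻⁶ mm/N.
Hence P = δ_free / Σ(L/AE) = 1.707/5.452×10⁻⁶ = 313.1 kN (tensile).
σ_{copper} = P / A = 313100 / 1025 = 305.5 MPa.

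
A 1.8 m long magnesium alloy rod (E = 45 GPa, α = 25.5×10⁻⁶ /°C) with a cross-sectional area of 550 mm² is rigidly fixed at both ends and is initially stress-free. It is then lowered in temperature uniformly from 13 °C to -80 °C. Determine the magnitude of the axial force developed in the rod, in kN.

P ≈ 58.7 kN (tensile)

With zero net strain, σ = E·αΔT = 45 GPa × 25.5×10⁻⁶ × 93 = 106.7 MPa.
P = AEαΔT = 550 × 45×10³ × 25.5×10⁻⁶ × 93 = 58.69 kN (tensile).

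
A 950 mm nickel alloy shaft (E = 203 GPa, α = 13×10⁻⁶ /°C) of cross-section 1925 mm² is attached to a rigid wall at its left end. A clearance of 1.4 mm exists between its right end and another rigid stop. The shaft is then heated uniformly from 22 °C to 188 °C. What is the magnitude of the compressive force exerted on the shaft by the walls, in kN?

P ≈ 267 kN

Unrestrained expansion: δ_free = αΔT L = 13×10⁻⁶ × 166 × 950 = 2.05 mm.
This exceeds the 1.4 mm gap, so the wall pushes back. The portion of expansion that must be recovered elastically is δ_free − gap = 2.05 − 1.4 = 0.6501 mm.
So σ = E(δ_free − g)/L = 203×10³ × 0.6501/950 = 138.9 MPa.
P = σA = 138.9 × 1925 = 267.4 kN.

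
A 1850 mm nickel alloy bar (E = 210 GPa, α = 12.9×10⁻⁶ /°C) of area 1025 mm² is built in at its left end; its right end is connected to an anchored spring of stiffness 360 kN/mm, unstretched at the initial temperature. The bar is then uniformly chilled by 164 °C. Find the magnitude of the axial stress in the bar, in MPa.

σ ≈ 336 MPa (tensile)

If the spring were absent the bar would shorten by αΔT L = 12.9×10⁻⁶ × 164 × 1850 = 3.914 mm.
Let P be the tensile force in the spring. The bar extends elastically by PL/(AE) and the spring stretches by P/k; together these equal δ_free.
So P = δ_free / [L/(AE) + 1/k] = 3.914 / [ 1850/(1025×210×10³) + 1/(360×10³) ].
P = 3.914 / 1.137×10⁻⁵ = 344200 N.
σ = P/A = 344200/1025 = 335.8 MPa.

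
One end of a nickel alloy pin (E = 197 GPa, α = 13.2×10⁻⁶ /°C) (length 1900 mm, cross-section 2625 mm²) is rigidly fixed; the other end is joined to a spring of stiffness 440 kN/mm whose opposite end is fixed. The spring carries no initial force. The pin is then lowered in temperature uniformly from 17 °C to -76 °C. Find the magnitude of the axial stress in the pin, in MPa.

The unrestrained thermal change is αΔT L = 13.2×10⁻⁶ × 93 × 1900 = 2.332 mm.
Let P be the tensile force in the spring. The pin extends elastically by PL/(AE) and the spring stretches by P/k; together these equal δ_free.
P [ L/(AE) + 1/k ] = δ_free → P [ 1900/(2625×197×10³) + 1/(440×10³) ] = 2.332.
P = 2.332 / 5.947×10⁻⁶ = 392200 N.
σ = P/A = 392200/2625 = 149.4 MPa.

σ ≈ 149 MPa (tensile)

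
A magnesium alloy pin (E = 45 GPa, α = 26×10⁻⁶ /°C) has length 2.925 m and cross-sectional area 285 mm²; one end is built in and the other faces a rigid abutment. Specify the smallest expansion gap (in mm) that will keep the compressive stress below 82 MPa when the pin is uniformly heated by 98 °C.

With no wall the pin would lengthen by αΔT L = 26×10⁻⁶ × 98 × 2925 = 7.453 mm.
At the allowable stress the elastic shortening the wall may impose is σL/E = 82 × 2925 / (45×10³) = 5.33 mm.
The gap must absorb the remainder: g_min = 7.453 − 5.33 = 2.123 mm.

g ≈ 2.12 mm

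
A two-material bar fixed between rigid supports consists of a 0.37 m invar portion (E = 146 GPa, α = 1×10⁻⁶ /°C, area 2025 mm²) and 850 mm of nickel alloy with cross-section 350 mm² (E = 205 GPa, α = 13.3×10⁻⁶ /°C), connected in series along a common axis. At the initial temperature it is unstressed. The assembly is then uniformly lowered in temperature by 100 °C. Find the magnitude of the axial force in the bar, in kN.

P ≈ 89.1 kN (tensile)

With the walls removed the bar would change length by δ_free = Σ αᵢΔT Lᵢ = 1×10⁻⁶×100×370 + 13.3×10⁻⁶×100×850 = 1.167 mm.
The rigid supports impose zero overall length change; the single axial force P common to all segments must satisfy P Σ Lᵢ/(AᵢEᵢ) = δ_free.
Σ Lᵢ/(AᵢEᵢ) = 370/(2025×146×10³) + 850/(350×205×10³) = 1.31×10⁻⁵ mm/N.
P = 1.167 / 1.31×10⁻⁵ = 89130 N = 89.13 kN, tensile.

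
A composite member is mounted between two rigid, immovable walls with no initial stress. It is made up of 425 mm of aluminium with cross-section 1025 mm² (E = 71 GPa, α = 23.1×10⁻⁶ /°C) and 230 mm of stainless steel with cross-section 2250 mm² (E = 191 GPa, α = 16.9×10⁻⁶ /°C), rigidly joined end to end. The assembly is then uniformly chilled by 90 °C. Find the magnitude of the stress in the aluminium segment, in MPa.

σ ≈ 189 MPa (tensile)

If the supports were absent, the total length change would be Σ αᵢΔT Lᵢ = 23.1×10⁻⁶×90×425 + 16.9×10⁻⁶×90×230 = 1.233 mm.
Since the ends are fixed, an axial force P builds up, equal in every segment, with P · Σ Lᵢ/(AᵢEᵢ) = δ_free.
The series flexibility is Σ Lᵢ/(AᵢEᵢ) = 425/(1025×71×10³) + 230/(2250×191×10³) = 6.375×10⁻⁶ mm/N.
Hence P = δ_free / Σ(L/AE) = 1.233/6.375×10⁻⁶ = 193.5 kN (tensile).
σ_{aluminium} = P / A = 193500 / 1025 = 188.8 MPa.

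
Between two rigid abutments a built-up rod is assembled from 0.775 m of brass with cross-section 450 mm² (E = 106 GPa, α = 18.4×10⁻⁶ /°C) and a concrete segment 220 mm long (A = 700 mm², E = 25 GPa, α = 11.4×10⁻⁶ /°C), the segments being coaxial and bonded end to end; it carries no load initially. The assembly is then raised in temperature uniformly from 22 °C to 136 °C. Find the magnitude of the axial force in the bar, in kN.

P ≈ 66.3 kN (compressive)

With the walls removed the bar would change length by δ_free = Σ αᵢΔT Lᵢ = 18.4×10⁻⁶×114×775 + 11.4×10⁻⁶×114×220 = 1.912 mm.
The rigid supports impose zero overall length change; the single axial force P common to all segments must satisfy P Σ Lᵢ/(AᵢEᵢ) = δ_free.
The series flexibility is Σ Lᵢ/(AᵢEᵢ) = 775/(450×106×10³) + 220/(700×25×10³) = 2.882×10⁻⁵ mm/N.
Hence P = δ_free / Σ(L/AE) = 1.912/2.882×10⁻⁵ = 66.33 kN (compressive).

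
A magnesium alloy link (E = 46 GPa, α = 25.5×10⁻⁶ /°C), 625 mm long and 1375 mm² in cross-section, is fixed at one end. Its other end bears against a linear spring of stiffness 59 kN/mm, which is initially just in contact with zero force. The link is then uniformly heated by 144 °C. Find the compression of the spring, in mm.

Free thermal expansion: δ_free = αΔT L = 25.5×10⁻⁶ × 144 × 625 = 2.295 mm.
With a force P in the spring, the elastic change of the link is PL/(AE) and that of the spring is P/k; compatibility requires their sum to equal δ_free.
So P = δ_free / [L/(AE) + 1/k] = 2.295 / [ 625/(1375×46×10³) + 1/(59×10³) ].
P = 2.295 / 2.683×10⁻⁵ = 85540 N.
Spring compression = P/k = 85540/(59×10³) = 1.45 mm.

δ ≈ 1.45 mm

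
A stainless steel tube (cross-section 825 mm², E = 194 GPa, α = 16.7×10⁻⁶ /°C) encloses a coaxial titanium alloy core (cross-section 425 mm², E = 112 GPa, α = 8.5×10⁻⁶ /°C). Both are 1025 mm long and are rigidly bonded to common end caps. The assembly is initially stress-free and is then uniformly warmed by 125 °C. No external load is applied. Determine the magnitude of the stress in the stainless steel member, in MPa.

Equilibrium of a rigid end plate with no external load gives equal and opposite internal forces ±P in the two members. Since α_{stainless steel} > α_{titanium alloy}, heating drives the stainless steel into compression and the titanium alloy into tension.
Compatibility of the two members (thermal + elastic change equal): (α₁ − α₂)ΔT = P·[1/(A₁E₁) + 1/(A₂E₂)].
|α₁ − α₂|·ΔT = 8.2×10⁻⁶ × 125 = 0.001025.
1/(A₁E₁) + 1/(A₂E₂) = 1/(825×194×10³) + 1/(425×112×10³) = 2.726×10⁻⁸ N⁻¹.
P = 0.001025 / 2.726×10⁻⁸ = 37610 N = 37.61 kN.
σ_{stainless steel} = P/A₁ = 37610/825 = 45.58 MPa, compressive.

σ ≈ 45.6 MPa (compressive)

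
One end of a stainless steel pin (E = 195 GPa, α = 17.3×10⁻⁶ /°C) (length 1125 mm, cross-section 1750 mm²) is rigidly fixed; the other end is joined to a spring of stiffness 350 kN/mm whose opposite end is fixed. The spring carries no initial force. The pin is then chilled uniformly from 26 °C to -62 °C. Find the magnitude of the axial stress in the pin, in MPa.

σ ≈ 159 MPa (tensile)

If the spring were absent the pin would shorten by αΔT L = 17.3×10⁻⁶ × 88 × 1125 = 1.713 mm.
With a force P in the spring, the elastic change of the pin is PL/(AE) and that of the spring is P/k; compatibility requires their sum to equal δ_free.
So P = δ_free / [L/(AE) + 1/k] = 1.713 / [ 1125/(1750×195×10³) + 1/(350×10³) ].
P = 1.713 / 6.154×10⁻⁶ = 278300 N.
σ = P/A = 278300/1750 = 159 MPa.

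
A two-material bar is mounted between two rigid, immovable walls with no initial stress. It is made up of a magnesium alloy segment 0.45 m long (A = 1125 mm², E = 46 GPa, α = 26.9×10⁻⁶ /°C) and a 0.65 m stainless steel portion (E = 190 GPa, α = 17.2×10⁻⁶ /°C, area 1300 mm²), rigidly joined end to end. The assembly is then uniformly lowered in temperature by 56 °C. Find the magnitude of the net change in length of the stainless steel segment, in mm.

If the supports were absent, the total length change would be Σ αᵢΔT Lᵢ = 26.9×10⁻⁶×56×450 + 17.2×10⁻⁶×56×650 = 1.304 mm.
The rigid supports impose zero overall length change; the single axial force P common to all segments must satisfy P Σ Lᵢ/(AᵢEᵢ) = δ_free.
The series flexibility is Σ Lᵢ/(AᵢEᵢ) = 450/(1125×46×10³) + 650/(1300×190×10³) = 1.133×10⁻⁵ mm/N.
P = 1.304 / 1.133×10⁻⁵ = 115100 N = 115.1 kN, tensile.
For the stainless steel segment, free thermal change = 17.2×10⁻⁶×56×650 = 0.6261 mm and elastic change from P = 115100×650/(1300×190×10³) = 0.3029 mm; these oppose, so the net change is 0.323 mm (segment shortens).

|ΔL| ≈ 0.323 mm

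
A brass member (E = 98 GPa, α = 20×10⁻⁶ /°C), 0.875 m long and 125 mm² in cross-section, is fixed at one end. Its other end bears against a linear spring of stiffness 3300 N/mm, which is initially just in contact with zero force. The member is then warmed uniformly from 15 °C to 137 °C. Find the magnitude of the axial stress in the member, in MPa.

Free thermal expansion: δ_free = αΔT L = 20×10⁻⁶ × 122 × 875 = 2.135 mm.
With a force P in the spring, the elastic change of the member is PL/(AE) and that of the spring is P/k; compatibility requires their sum to equal δ_free.
P [ L/(AE) + 1/k ] = δ_free → P [ 875/(125×98×10³) + 1/(3300) ] = 2.135.
P = 2.135 / 0.0003745 = 5702 N.
σ = P/A = 5702/125 = 45.61 MPa.

σ ≈ 45.6 MPa (compressive)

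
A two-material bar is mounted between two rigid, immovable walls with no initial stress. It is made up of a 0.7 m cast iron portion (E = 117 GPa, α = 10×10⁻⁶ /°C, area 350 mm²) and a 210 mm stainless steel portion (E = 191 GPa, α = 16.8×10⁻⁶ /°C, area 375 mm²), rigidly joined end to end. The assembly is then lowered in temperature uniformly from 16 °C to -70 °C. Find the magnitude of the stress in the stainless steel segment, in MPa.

If the supports were absent, the total length change would be Σ αᵢΔT Lᵢ = 10×10⁻⁶×86×700 + 16.8×10⁻⁶×86×210 = 0.9054 mm.
The walls prevent any net length change, so an axial force P (same in every segment) develops. Compatibility: P · Σ Lᵢ/(AᵢEᵢ) = δ_free.
Σ Lᵢ/(AᵢEᵢ) = 700/(350×117×10³) + 210/(375×191×10³) = 2.003×10⁻⁵ mm/N.
P = 0.9054 / 2.003×10⁻⁵ = 45210 N = 45.21 kN, tensile.
σ_{stainless steel} = P / A = 45210 / 375 = 120.6 MPa.

σ ≈ 121 MPa (tensile)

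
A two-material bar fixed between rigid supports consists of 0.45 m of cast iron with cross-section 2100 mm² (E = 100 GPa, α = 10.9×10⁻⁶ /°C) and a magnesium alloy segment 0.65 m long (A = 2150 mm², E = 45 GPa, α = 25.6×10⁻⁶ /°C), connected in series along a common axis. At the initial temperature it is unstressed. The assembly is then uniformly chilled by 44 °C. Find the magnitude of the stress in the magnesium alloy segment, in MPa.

Free thermal contraction of the whole bar: Σ αᵢΔT Lᵢ = 10.9×10⁻⁶×44×450 + 25.6×10⁻⁶×44×650 = 0.948 mm.
Since the ends are fixed, an axial force P builds up, equal in every segment, with P · Σ Lᵢ/(AᵢEᵢ) = δ_free.
Σ Lᵢ/(AᵢEᵢ) = 450/(2100×100×10³) + 650/(2150×45×10³) = 8.861×10⁻⁶ mm/N.
Hence P = δ_free / Σ(L/AE) = 0.948/8.861×10⁻⁶ = 107 kN (tensile).
σ_{magnesium alloy} = P / A = 107000 / 2150 = 49.76 MPa.

σ ≈ 49.8 MPa (tensile)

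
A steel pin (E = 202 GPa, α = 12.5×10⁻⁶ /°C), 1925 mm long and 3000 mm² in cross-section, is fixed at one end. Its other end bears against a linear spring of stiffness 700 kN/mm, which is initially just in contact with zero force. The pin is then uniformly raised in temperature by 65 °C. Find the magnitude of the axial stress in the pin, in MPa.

σ ≈ 113 MPa (compressive)

The unrestrained thermal change is αΔT L = 12.5×10⁻⁶ × 65 × 1925 = 1.564 mm.
Let P be the compressive force at the spring. The pin shortens elastically by PL/(AE) and the spring compresses by P/k; together these equal δ_free.
P [ L/(AE) + 1/k ] = δ_free → P [ 1925/(3000×202×10³) + 1/(700×10³) ] = 1.564.
P = 1.564 / 4.605×10⁻⁶ = 339600 N.
σ = P/A = 339600/3000 = 113.2 MPa.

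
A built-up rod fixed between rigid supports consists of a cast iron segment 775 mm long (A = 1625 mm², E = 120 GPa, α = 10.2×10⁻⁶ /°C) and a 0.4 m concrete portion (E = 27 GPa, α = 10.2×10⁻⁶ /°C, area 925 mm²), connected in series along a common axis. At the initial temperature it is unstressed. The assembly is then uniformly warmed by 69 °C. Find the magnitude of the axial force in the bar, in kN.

If the supports were absent, the total length change would be Σ αᵢΔT Lᵢ = 10.2×10⁻⁶×69×775 + 10.2×10⁻⁶×69×400 = 0.827 mm.
The walls prevent any net length change, so an axial force P (same in every segment) develops. Compatibility: P · Σ Lᵢ/(AᵢEᵢ) = δ_free.
Σ Lᵢ/(AᵢEᵢ) = 775/(1625×120×10³) + 400/(925×27×10³) = 1.999×10⁻⁵ mm/N.
P = 0.827 / 1.999×10⁻⁵ = 41370 N = 41.37 kN, compressive.

P ≈ 41.4 kN (compressive)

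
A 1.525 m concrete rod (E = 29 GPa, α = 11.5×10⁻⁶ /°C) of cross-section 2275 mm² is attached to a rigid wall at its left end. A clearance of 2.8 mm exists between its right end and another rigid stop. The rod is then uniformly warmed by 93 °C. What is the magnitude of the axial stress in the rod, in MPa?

Free thermal elongation = αΔT L = 11.5×10⁻⁶ × 93 × 1525 = 1.631 mm.
Since δ_free = 1.63 mm is less than the 2.8 mm gap, the rod never touches the wall. No axial force develops.

σ ≈ 0 MPa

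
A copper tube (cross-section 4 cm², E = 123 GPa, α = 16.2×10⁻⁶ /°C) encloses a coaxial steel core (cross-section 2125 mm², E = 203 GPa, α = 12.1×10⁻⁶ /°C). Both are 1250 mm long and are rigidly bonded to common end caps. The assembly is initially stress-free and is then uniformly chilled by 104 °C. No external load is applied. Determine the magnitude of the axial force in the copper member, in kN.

P ≈ 18.8 kN (tensile in the copper)

Both members must finish at the same length. With the larger α, the copper tends to over-contract; the plates restrain it, putting the copper in tension and the steel in compression. With no external load the two internal forces are equal and opposite, magnitude P.
Compatibility of the two members (thermal + elastic change equal): (α₁ − α₂)ΔT = P·[1/(A₁E₁) + 1/(A₂E₂)].
|α₁ − α₂|·ΔT = 4.1×10⁻⁶ × 104 = 0.0004264.
1/(A₁E₁) + 1/(A₂E₂) = 1/(400×123×10³) + 1/(2125×203×10³) = 2.264×10⁻⁸ N⁻¹.
P = 0.0004264 / 2.264×10⁻⁸ = 18830 N = 18.83 kN.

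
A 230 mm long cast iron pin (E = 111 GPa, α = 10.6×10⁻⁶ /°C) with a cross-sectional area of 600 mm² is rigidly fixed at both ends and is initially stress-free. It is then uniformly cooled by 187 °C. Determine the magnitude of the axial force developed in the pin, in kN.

P ≈ 132 kN (tensile)

The ends cannot move, so σ = EαΔT = 111×10³ × 10.6×10⁻⁶ × 187 = 220 MPa.
Axial force P = σA = 220 × 600 = 132000 N = 132 kN, tensile.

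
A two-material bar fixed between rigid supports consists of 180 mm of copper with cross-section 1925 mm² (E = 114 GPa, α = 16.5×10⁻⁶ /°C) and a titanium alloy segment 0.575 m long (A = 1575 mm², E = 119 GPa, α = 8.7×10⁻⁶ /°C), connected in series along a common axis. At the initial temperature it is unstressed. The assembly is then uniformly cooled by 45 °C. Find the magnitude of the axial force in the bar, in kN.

If the supports were absent, the total length change would be Σ αᵢΔT Lᵢ = 16.5×10⁻⁶×45×180 + 8.7×10⁻⁶×45×575 = 0.3588 mm.
The rigid supports impose zero overall length change; the single axial force P common to all segments must satisfy P Σ Lᵢ/(AᵢEᵢ) = δ_free.
Σ Lᵢ/(AᵢEᵢ) = 180/(1925×114×10³) + 575/(1575×119×10³) = 3.888×10⁻⁶ mm/N.
So P = 0.3588 / 3.888×10⁻⁶ = 92.27 kN, tensile.

P ≈ 92.3 kN (tensile)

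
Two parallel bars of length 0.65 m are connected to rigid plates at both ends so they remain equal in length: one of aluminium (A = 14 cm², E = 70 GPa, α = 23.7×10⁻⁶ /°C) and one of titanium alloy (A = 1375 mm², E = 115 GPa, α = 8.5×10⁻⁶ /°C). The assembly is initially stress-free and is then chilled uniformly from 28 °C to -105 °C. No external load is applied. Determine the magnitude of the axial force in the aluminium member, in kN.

P ≈ 122 kN (tensile in the aluminium)

Equilibrium of a rigid end plate with no external load gives equal and opposite internal forces ±P in the two members. Since α_{aluminium} > α_{titanium alloy}, cooling drives the aluminium into tension and the titanium alloy into compression.
Setting the final lengths equal and cancelling L: (α₁ − α₂)ΔT = P/(A₁E₁) + P/(A₂E₂).
|α₁ − α₂|·ΔT = 15.2×10⁻⁶ × 133 = 0.002022.
1/(A₁E₁) + 1/(A₂E₂) = 1/(1400×70×10³) + 1/(1375×115×10³) = 1.653×10⁻⁸ N⁻¹.
P = 0.002022 / 1.653×10⁻⁸ = 122300 N = 122.3 kN.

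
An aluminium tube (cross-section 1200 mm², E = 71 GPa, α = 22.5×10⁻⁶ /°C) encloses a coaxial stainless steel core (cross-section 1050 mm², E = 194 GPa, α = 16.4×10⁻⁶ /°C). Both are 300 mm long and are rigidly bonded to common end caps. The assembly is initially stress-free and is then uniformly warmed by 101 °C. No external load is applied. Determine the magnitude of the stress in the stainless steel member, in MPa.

σ ≈ 35.2 MPa (tensile)

The aluminium has the larger α, so on heating it would change length more than the stainless steel if both were free. The rigid plates force a common final length, so the aluminium is put into compression and the stainless steel into tension, with equal and opposite forces P (no external load).
Compatibility of the two members (thermal + elastic change equal): (α₁ − α₂)ΔT = P·[1/(A₁E₁) + 1/(A₂E₂)].
|α₁ − α₂|·ΔT = 6.1×10⁻⁶ × 101 = 0.0006161.
1/(A₁E₁) + 1/(A₂E₂) = 1/(1200×71×10³) + 1/(1050×194×10³) = 1.665×10⁻⁸ N⁻¹.
P = 0.0006161 / 1.665×10⁻⁸ = 37010 N = 37.01 kN.
σ_{stainless steel} = P/A₂ = 37010/1050 = 35.25 MPa, tensile.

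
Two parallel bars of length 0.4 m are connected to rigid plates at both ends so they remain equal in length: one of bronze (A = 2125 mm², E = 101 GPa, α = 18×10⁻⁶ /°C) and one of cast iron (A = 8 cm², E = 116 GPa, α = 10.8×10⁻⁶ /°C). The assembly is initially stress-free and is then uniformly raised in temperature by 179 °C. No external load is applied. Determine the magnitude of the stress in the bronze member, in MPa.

σ ≈ 39.3 MPa (compressive)

The bronze has the larger α, so on heating it would change length more than the cast iron if both were free. The rigid plates force a common final length, so the bronze is put into compression and the cast iron into tension, with equal and opposite forces P (no external load).
Equating the net (thermal + elastic) strains gives |α₁ − α₂|·ΔT = P·[1/(A₁E₁) + 1/(A₂E₂)].
|α₁ − α₂|·ΔT = 7.2×10⁻⁶ × 179 = 0.001289.
1/(A₁E₁) + 1/(A₂E₂) = 1/(2125×101×10³) + 1/(800×116×10³) = 1.544×10⁻⁸ N⁻¹.
So P = 0.001289 / 1.544×10⁻⁸ = 83.5 kN.
σ_{bronze} = P/A₁ = 83500/2125 = 39.29 MPa, compressive.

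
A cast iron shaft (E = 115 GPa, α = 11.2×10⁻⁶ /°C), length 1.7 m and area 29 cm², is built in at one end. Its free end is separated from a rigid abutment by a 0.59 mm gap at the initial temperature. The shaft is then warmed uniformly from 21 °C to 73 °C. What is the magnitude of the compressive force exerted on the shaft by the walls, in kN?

P ≈ 78.5 kN

Unrestrained expansion: δ_free = αΔT L = 11.2×10⁻⁶ × 52 × 1700 = 0.9901 mm.
After closing the 0.59 mm clearance, 0.9901 − 0.59 = 0.4001 mm of expansion remains to be suppressed by the wall.
So σ = E(δ_free − g)/L = 115×10³ × 0.4001/1700 = 27.06 MPa.
P = σA = 27.06 × 2900 = 78.49 kN.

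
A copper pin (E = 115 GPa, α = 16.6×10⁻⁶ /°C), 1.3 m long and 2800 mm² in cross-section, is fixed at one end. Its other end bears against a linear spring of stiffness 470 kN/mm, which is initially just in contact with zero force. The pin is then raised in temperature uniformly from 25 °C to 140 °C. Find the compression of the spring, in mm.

If the spring were absent the pin would lengthen by αΔT L = 16.6×10⁻⁶ × 115 × 1300 = 2.482 mm.
With a force P in the spring, the elastic change of the pin is PL/(AE) and that of the spring is P/k; compatibility requires their sum to equal δ_free.
So P = δ_free / [L/(AE) + 1/k] = 2.482 / [ 1300/(2800×115×10³) + 1/(470×10³) ].
P = 2.482 / 6.165×10⁻⁶ = 402600 N.
Spring compression = P/k = 402600/(470×10³) = 0.8565 mm.

δ ≈ 0.856 mm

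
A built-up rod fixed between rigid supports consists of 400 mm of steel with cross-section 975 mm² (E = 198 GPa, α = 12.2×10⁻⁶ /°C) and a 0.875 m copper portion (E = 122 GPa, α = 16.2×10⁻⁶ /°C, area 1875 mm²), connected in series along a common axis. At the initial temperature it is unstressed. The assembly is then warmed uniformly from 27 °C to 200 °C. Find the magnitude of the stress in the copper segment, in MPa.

σ ≈ 298 MPa (compressive)

With the walls removed the bar would change length by δ_free = Σ αᵢΔT Lᵢ = 12.2×10⁻⁶×173×400 + 16.2×10⁻⁶×173×875 = 3.297 mm.
Since the ends are fixed, an axial force P builds up, equal in every segment, with P · Σ Lᵢ/(AᵢEᵢ) = δ_free.
Σ Lᵢ/(AᵢEᵢ) = 400/(975×198×10³) + 875/(1875×122×10³) = 5.897×10⁻⁶ mm/N.
P = 3.297 / 5.897×10⁻⁶ = 559000 N = 559 kN, compressive.
σ_{copper} = P / A = 559000 / 1875 = 298.1 MPa.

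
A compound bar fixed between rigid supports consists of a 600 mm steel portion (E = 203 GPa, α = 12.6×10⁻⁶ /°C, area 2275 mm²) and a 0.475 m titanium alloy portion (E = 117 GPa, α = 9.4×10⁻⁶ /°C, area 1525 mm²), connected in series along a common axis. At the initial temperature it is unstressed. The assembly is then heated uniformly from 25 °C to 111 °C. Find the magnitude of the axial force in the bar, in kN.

Free thermal expansion of the whole bar: Σ αᵢΔT Lᵢ = 12.6×10⁻⁶×86×600 + 9.4×10⁻⁶×86×475 = 1.034 mm.
The walls prevent any net length change, so an axial force P (same in every segment) develops. Compatibility: P · Σ Lᵢ/(AᵢEᵢ) = δ_free.
Σ Lᵢ/(AᵢEᵢ) = 600/(2275×203×10³) + 475/(1525×117×10³) = 3.961×10⁻⁶ mm/N.
So P = 1.034 / 3.961×10⁻⁶ = 261.1 kN, compressive.

P ≈ 261 kN (compressive)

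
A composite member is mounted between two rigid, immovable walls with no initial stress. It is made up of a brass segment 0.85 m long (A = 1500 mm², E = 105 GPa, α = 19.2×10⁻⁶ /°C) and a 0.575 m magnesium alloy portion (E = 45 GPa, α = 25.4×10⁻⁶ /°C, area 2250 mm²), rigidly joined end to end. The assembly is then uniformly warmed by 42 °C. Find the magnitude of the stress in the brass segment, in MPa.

With the walls removed the bar would change length by δ_free = Σ αᵢΔT Lᵢ = 19.2×10⁻⁶×42×850 + 25.4×10⁻⁶×42×575 = 1.299 mm.
Since the ends are fixed, an axial force P builds up, equal in every segment, with P · Σ Lᵢ/(AᵢEᵢ) = δ_free.
The series flexibility is Σ Lᵢ/(AᵢEᵢ) = 850/(1500×105×10³) + 575/(2250×45×10³) = 1.108×10⁻⁵ mm/N.
P = 1.299 / 1.108×10⁻⁵ = 117300 N = 117.3 kN, compressive.
σ_{brass} = P / A = 117300 / 1500 = 78.18 MPa.

σ ≈ 78.2 MPa (compressive)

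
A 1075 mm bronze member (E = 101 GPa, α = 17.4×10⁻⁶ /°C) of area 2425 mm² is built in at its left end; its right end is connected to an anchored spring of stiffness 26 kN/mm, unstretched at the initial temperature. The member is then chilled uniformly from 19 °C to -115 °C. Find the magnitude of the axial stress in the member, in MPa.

The unrestrained thermal change is αΔT L = 17.4×10⁻⁶ × 134 × 1075 = 2.506 mm.
Let P be the tensile force in the spring. The member extends elastically by PL/(AE) and the spring stretches by P/k; together these equal δ_free.
So P = δ_free / [L/(AE) + 1/k] = 2.506 / [ 1075/(2425×101×10³) + 1/(26×10³) ].
P = 2.506 / 4.285×10⁻⁵ = 58490 N.
σ = P/A = 58490/2425 = 24.12 MPa.

σ ≈ 24.1 MPa (tensile)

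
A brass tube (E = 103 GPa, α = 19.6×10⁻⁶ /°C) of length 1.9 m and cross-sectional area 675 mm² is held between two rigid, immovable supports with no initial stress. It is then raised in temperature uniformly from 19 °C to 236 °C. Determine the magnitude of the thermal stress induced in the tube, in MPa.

σ ≈ 438 MPa (compressive)

Because both ends are immovable the net strain is zero, and the suppressed thermal strain is αΔT = 19.6×10⁻⁶ × 217 = 4253.2×10⁻⁶.
The stress required to suppress this strain is σ = Eε = 103×10³ × 4253.2×10⁻⁶ = 438.1 MPa, compressive since the tube is trying to expand.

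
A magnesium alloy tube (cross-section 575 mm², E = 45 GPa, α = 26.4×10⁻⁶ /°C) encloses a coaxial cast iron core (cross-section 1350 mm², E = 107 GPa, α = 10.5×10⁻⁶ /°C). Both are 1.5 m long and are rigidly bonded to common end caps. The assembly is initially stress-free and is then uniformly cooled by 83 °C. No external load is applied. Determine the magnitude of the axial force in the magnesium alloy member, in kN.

Both members must finish at the same length. With the larger α, the magnesium alloy tends to over-contract; the plates restrain it, putting the magnesium alloy in tension and the cast iron in compression. With no external load the two internal forces are equal and opposite, magnitude P.
Compatibility of the two members (thermal + elastic change equal): (α₁ − α₂)ΔT = P·[1/(A₁E₁) + 1/(A₂E₂)].
|α₁ − α₂|·ΔT = 15.9×10⁻⁶ × 83 = 0.00132.
1/(A₁E₁) + 1/(A₂E₂) = 1/(575×45×10³) + 1/(1350×107×10³) = 4.557×10⁻⁸ N⁻¹.
P = 0.00132 / 4.557×10⁻⁸ = 28960 N = 28.96 kN.

P ≈ 29 kN (tensile in the magnesium alloy)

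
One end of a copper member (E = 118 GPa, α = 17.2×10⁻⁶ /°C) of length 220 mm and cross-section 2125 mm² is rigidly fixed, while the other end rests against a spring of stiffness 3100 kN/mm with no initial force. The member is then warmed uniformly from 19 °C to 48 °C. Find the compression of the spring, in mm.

Free thermal expansion: δ_free = αΔT L = 17.2×10⁻⁶ × 29 × 220 = 0.1097 mm.
With a force P in the spring, the elastic change of the member is PL/(AE) and that of the spring is P/k; compatibility requires their sum to equal δ_free.
P [ L/(AE) + 1/k ] = δ_free → P [ 220/(2125×118×10³) + 1/(3100×10³) ] = 0.1097.
P = 0.1097 / 1.2×10⁻⁶ = 91450 N.
Spring compression = P/k = 91450/(3100×10³) = 0.0295 mm.

δ ≈ 0.0295 mm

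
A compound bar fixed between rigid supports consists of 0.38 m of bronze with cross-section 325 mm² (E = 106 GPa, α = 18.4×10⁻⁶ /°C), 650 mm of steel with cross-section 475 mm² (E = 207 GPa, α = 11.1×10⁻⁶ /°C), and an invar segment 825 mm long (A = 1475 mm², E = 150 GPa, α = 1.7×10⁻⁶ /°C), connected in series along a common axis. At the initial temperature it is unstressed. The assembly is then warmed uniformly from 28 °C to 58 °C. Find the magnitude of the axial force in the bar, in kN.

P ≈ 21.9 kN (compressive)

If the supports were absent, the total length change would be Σ αᵢΔT Lᵢ = 18.4×10⁻⁶×30×380 + 11.1×10⁻⁶×30×650 + 1.7×10⁻⁶×30×825 = 0.4683 mm.
The walls prevent any net length change, so an axial force P (same in every segment) develops. Compatibility: P · Σ Lᵢ/(AᵢEᵢ) = δ_free.
The series flexibility is Σ Lᵢ/(AᵢEᵢ) = 380/(325×106×10³) + 650/(475×207×10³) + 825/(1475×150×10³) = 2.137×10⁻⁵ mm/N.
P = 0.4683 / 2.137×10⁻⁵ = 21910 N = 21.91 kN, compressive.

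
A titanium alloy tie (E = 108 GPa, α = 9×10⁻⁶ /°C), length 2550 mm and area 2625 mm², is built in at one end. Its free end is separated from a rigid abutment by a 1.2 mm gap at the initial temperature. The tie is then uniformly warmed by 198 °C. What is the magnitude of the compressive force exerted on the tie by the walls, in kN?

Unrestrained expansion: δ_free = αΔT L = 9×10⁻⁶ × 198 × 2550 = 4.544 mm.
After closing the 1.2 mm clearance, 4.544 − 1.2 = 3.344 mm of expansion remains to be suppressed by the wall.
So σ = E(δ_free − g)/L = 108×10³ × 3.344/2550 = 141.6 MPa.
Force on the wall = σA = 141.6 × 2625 mm² = 371.8 kN.

P ≈ 372 kN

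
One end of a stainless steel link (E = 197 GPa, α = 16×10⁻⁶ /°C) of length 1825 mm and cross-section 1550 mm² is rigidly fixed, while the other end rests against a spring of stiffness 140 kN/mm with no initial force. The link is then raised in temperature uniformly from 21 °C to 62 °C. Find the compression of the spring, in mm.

If the spring were absent the link would lengthen by αΔT L = 16×10⁻⁶ × 41 × 1825 = 1.197 mm.
Let P be the compressive force at the spring. The link shortens elastically by PL/(AE) and the spring compresses by P/k; together these equal δ_free.
So P = δ_free / [L/(AE) + 1/k] = 1.197 / [ 1825/(1550×197×10³) + 1/(140×10³) ].
P = 1.197 / 1.312×10⁻⁵ = 91250 N.
Spring compression = P/k = 91250/(140×10³) = 0.6518 mm.

δ ≈ 0.652 mm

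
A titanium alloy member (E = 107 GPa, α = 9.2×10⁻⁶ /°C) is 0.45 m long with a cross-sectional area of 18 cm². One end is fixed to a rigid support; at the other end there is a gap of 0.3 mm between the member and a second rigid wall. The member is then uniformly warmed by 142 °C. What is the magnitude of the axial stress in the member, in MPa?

σ ≈ 68.5 MPa (compressive)

Unrestrained expansion: δ_free = αΔT L = 9.2×10⁻⁶ × 142 × 450 = 0.5879 mm.
This exceeds the 0.3 mm gap, so the wall pushes back. The portion of expansion that must be recovered elastically is δ_free − gap = 0.5879 − 0.3 = 0.2879 mm.
So σ = E(δ_free − g)/L = 107×10³ × 0.2879/450 = 68.45 MPa.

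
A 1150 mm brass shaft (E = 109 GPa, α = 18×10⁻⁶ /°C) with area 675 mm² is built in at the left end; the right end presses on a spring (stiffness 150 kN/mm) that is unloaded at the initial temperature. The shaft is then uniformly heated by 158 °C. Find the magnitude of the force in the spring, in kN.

If the spring were absent the shaft would lengthen by αΔT L = 18×10⁻⁶ × 158 × 1150 = 3.271 mm.
With a force P in the spring, the elastic change of the shaft is PL/(AE) and that of the spring is P/k; compatibility requires their sum to equal δ_free.
P [ L/(AE) + 1/k ] = δ_free → P [ 1150/(675×109×10³) + 1/(150×10³) ] = 3.271.
P = 3.271 / 2.23×10⁻⁵ = 146700 N.

P ≈ 147 kN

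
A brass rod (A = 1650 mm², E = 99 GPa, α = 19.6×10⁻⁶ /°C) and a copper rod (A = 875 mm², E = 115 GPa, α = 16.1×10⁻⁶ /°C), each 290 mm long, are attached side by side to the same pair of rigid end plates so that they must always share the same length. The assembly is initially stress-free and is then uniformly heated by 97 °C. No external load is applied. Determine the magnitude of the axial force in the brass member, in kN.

Equilibrium of a rigid end plate with no external load gives equal and opposite internal forces ±P in the two members. Since α_{brass} > α_{copper}, heating drives the brass into compression and the copper into tension.
Setting the final lengths equal and cancelling L: (α₁ − α₂)ΔT = P/(A₁E₁) + P/(A₂E₂).
|α₁ − α₂|·ΔT = 3.5×10⁻⁶ × 97 = 0.0003395.
1/(A₁E₁) + 1/(A₂E₂) = 1/(1650×99×10³) + 1/(875×115×10³) = 1.606×10⁻⁸ N⁻¹.
P = 0.0003395 / 1.606×10⁻⁸ = 21140 N = 21.14 kN.

P ≈ 21.1 kN (compressive in the brass)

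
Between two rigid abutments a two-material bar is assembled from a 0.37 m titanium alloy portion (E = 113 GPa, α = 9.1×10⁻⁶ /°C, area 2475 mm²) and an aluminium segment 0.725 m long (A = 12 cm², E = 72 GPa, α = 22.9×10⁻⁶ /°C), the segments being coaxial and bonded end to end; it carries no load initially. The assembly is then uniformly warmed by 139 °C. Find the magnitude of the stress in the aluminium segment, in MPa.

σ ≈ 238 MPa (compressive)

With the walls removed the bar would change length by δ_free = Σ αᵢΔT Lᵢ = 9.1×10⁻⁶×139×370 + 22.9×10⁻⁶×139×725 = 2.776 mm.
The walls prevent any net length change, so an axial force P (same in every segment) develops. Compatibility: P · Σ Lᵢ/(AᵢEᵢ) = δ_free.
The series flexibility is Σ Lᵢ/(AᵢEᵢ) = 370/(2475×113×10³) + 725/(1200×72×10³) = 9.714×10⁻⁶ mm/N.
P = 2.776 / 9.714×10⁻⁶ = 285700 N = 285.7 kN, compressive.
σ_{aluminium} = P / A = 285700 / 1200 = 238.1 MPa.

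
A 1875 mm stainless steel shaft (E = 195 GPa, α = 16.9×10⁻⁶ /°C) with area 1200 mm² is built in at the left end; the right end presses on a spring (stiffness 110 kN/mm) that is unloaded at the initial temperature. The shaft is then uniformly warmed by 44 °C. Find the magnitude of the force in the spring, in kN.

If the spring were absent the shaft would lengthen by αΔT L = 16.9×10⁻⁶ × 44 × 1875 = 1.394 mm.
With a force P in the spring, the elastic change of the shaft is PL/(AE) and that of the spring is P/k; compatibility requires their sum to equal δ_free.
P [ L/(AE) + 1/k ] = δ_free → P [ 1875/(1200×195×10³) + 1/(110×10³) ] = 1.394.
P = 1.394 / 1.71×10⁻⁵ = 81520 N.

P ≈ 81.5 kN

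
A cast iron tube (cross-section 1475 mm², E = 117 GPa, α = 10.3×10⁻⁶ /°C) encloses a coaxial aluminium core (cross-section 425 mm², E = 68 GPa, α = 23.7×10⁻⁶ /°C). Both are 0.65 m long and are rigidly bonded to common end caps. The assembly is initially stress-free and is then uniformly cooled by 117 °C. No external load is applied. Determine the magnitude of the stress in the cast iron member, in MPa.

Both members must finish at the same length. With the larger α, the aluminium tends to over-contract; the plates restrain it, putting the aluminium in tension and the cast iron in compression. With no external load the two internal forces are equal and opposite, magnitude P.
Compatibility of the two members (thermal + elastic change equal): (α₁ − α₂)ΔT = P·[1/(A₁E₁) + 1/(A₂E₂)].
|α₁ − α₂|·ΔT = 13.4×10⁻⁶ × 117 = 0.001568.
1/(A₁E₁) + 1/(A₂E₂) = 1/(1475×117×10³) + 1/(425×68×10³) = 4.04×10⁻⁸ N⁻¹.
So P = 0.001568 / 4.04×10⁻⁸ = 38.81 kN.
σ_{cast iron} = P/A₁ = 38810/1475 = 26.31 MPa, compressive.

σ ≈ 26.3 MPa (compressive)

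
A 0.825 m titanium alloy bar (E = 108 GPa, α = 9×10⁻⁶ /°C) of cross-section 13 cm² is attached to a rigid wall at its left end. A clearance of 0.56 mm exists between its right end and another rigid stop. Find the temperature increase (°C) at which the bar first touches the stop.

Contact occurs when the free expansion equals the gap: αΔT L = 0.56 mm.
So ΔT = g/(αL) = 0.56/(9×10⁻⁶ × 825) = 75.42 °C.

ΔT ≈ 75.4 °C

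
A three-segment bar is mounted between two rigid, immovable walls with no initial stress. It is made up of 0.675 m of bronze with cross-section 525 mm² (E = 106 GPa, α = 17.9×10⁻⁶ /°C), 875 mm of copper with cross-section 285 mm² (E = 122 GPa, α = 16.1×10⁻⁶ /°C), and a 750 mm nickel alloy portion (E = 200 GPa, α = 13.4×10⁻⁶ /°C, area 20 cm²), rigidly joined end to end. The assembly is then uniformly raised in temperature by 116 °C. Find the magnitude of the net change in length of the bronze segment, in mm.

|ΔL| ≈ 0.101 mm

Free thermal expansion of the whole bar: Σ αᵢΔT Lᵢ = 17.9×10⁻⁶×116×675 + 16.1×10⁻⁶×116×875 + 13.4×10⁻⁶×116×750 = 4.202 mm.
The rigid supports impose zero overall length change; the single axial force P common to all segments must satisfy P Σ Lᵢ/(AᵢEᵢ) = δ_free.
The series flexibility is Σ Lᵢ/(AᵢEᵢ) = 675/(525×106×10³) + 875/(285×122×10³) + 750/(2000×200×10³) = 3.917×10⁻⁵ mm/N.
So P = 4.202 / 3.917×10⁻⁵ = 107.3 kN, compressive.
For the bronze segment, free thermal change = 17.9×10⁻⁶×116×675 = 1.402 mm and elastic change from P = 107300×675/(525×106×10³) = 1.301 mm; these oppose, so the net change is 0.101 mm (segment lengthens).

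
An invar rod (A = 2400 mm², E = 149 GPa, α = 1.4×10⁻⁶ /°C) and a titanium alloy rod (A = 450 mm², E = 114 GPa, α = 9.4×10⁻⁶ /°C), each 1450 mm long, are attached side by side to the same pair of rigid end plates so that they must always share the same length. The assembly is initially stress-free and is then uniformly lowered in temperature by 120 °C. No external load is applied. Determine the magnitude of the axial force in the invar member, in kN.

P ≈ 43.1 kN (compressive in the invar)

The titanium alloy has the larger α, so on cooling it would change length more than the invar if both were free. The rigid plates force a common final length, so the titanium alloy is put into tension and the invar into compression, with equal and opposite forces P (no external load).
Equating the net (thermal + elastic) strains gives |α₁ − α₂|·ΔT = P·[1/(A₁E₁) + 1/(A₂E₂)].
|α₁ − α₂|·ΔT = 8×10⁻⁶ × 120 = 0.00096.
1/(A₁E₁) + 1/(A₂E₂) = 1/(2400×149×10³) + 1/(450×114×10³) = 2.229×10⁻⁸ N⁻¹.
P = 0.00096 / 2.229×10⁻⁸ = 43070 N = 43.07 kN.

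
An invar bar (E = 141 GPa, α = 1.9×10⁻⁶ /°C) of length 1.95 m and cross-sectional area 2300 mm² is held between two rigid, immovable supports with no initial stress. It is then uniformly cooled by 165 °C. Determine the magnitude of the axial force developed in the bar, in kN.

P ≈ 102 kN (tensile)

With zero net strain, σ = E·αΔT = 141 GPa × 1.9×10⁻⁶ × 165 = 44.2 MPa.
Then P = σA = 44.2 × 2300 mm² = 101.7 kN, tensile.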